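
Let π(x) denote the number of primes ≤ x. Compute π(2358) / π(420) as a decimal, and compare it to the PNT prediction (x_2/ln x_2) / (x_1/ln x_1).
π(2358)/π(420) = 350/81 ≈ 4.3210;  PNT prediction ≈ 4.3669.

π(420) = 81 and π(2358) = 350, so π(2358)/π(420) ≈ 4.3210. The PNT-predicted ratio is (2358/ln(2358)) / (420/ln(420)) ≈ 4.3669. The two agree to within a few percent, as expected.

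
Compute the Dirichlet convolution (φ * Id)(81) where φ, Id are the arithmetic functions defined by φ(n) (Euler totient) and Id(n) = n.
(φ * Id)(81) = 297

Divisors of 81: [1, 3, 9, 27, 81]. For each d | 81:
  d = 1: φ(1) · Id(81/1) = 1 · 81 = 81
  d = 3: φ(3) · Id(81/3) = 2 · 27 = 54
  d = 9: φ(9) · Id(81/9) = 6 · 9 = 54
  d = 27: φ(27) · Id(81/27) = 18 · 3 = 54
  d = 81: φ(81) · Id(81/81) = 54 · 1 = 54
Summing: (φ * Id)(81) = 81 + 54 + 54 + 54 + 54 = 297.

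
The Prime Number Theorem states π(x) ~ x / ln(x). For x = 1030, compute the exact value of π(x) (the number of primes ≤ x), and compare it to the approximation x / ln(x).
π(1030) = 172;  x/ln(x) ≈ 148.47;  relative error ≈ 13.68%.

Directly count primes up to 1030: π(1030) = 172. The PNT approximation gives 1030/ln(1030) ≈ 1030/6.93731 ≈ 148.47. Relative error (π(x) − x/ln(x)) / π(x) ≈ 13.68%; the approximation is known to undercount slightly (Li(x) is a better estimate).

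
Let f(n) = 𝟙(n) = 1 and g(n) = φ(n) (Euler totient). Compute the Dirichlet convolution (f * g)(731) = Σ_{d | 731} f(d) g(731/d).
(𝟙 * φ)(731) = 731

Divisors of 731: [1, 17, 43, 731]. For each d | 731:
  d = 1: 𝟙(1) · φ(731/1) = 1 · 672 = 672
  d = 17: 𝟙(17) · φ(731/17) = 1 · 42 = 42
  d = 43: 𝟙(43) · φ(731/43) = 1 · 16 = 16
  d = 731: 𝟙(731) · φ(731/731) = 1 · 1 = 1
Summing: (𝟙 * φ)(731) = 672 + 42 + 16 + 1 = 731.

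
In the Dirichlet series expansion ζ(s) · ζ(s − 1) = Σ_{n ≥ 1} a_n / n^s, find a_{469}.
σ(469) = 544

In the product (Σ m^0/m^s)(Σ k / k^s) = Σ (Σ_{d | n} d) / n^s, the coefficient of 1/n^s is σ(n) = Σ_{d | n} d. For n = 469, divisors are [1, 7, 67, 469]; summing: σ(469) = 544.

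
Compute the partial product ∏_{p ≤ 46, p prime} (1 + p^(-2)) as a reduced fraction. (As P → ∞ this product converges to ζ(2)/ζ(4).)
∏ = 783023736407200000000/517444490765057062977

The primes p ≤ 46 are [2, 3, 5, 7, 11, 13, 17, 19, 23, 29, 31, 37, 41, 43]. For each, (1 + 1/p^2) = (p^2 + 1)/p^2. Multiplying these fractions over p ∈ [2, 3, 5, 7, 11, 13, 17, 19, 23, 29, 31, 37, 41, 43] gives 783023736407200000000/517444490765057062977. (In the limit P → ∞ this tends to ζ(2)/ζ(4).)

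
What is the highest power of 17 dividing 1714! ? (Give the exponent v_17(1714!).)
v_17(1714!) = 105

Legendre's formula: v_p(n!) = Σ_{k ≥ 1} ⌊n / p^k⌋. For p = 17, n = 1714, the terms are:
  ⌊1714/17^1⌋ = ⌊1714/17⌋ = 100
  ⌊1714/17^2⌋ = ⌊1714/289⌋ = 5
(the next term ⌊1714/17^3⌋ = 0, terminating the sum). Summing: v_17(1714!) = 100 + 5 = 105.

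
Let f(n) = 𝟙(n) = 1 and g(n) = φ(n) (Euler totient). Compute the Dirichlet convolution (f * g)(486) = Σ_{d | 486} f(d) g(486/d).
(𝟙 * φ)(486) = 486

Divisors of 486: [1, 2, 3, 6, 9, 18, 27, 54, 81, 162, 243, 486]. For each d | 486:
  d = 1: 𝟙(1) · φ(486/1) = 1 · 162 = 162
  d = 2: 𝟙(2) · φ(486/2) = 1 · 162 = 162
  d = 3: 𝟙(3) · φ(486/3) = 1 · 54 = 54
  d = 6: 𝟙(6) · φ(486/6) = 1 · 54 = 54
  d = 9: 𝟙(9) · φ(486/9) = 1 · 18 = 18
  d = 18: 𝟙(18) · φ(486/18) = 1 · 18 = 18
  d = 27: 𝟙(27) · φ(486/27) = 1 · 6 = 6
  d = 54: 𝟙(54) · φ(486/54) = 1 · 6 = 6
  d = 81: 𝟙(81) · φ(486/81) = 1 · 2 = 2
  d = 162: 𝟙(162) · φ(486/162) = 1 · 2 = 2
  d = 243: 𝟙(243) · φ(486/243) = 1 · 1 = 1
  d = 486: 𝟙(486) · φ(486/486) = 1 · 1 = 1
Summing: (𝟙 * φ)(486) = 162 + 162 + 54 + 54 + 18 + 18 + 6 + 6 + 2 + 2 + 1 + 1 = 486.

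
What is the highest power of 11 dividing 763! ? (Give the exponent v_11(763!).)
v_11(763!) = 75

Legendre's formula: v_p(n!) = Σ_{k ≥ 1} ⌊n / p^k⌋. For p = 11, n = 763, the terms are:
  ⌊763/11^1⌋ = ⌊763/11⌋ = 69
  ⌊763/11^2⌋ = ⌊763/121⌋ = 6
(the next term ⌊763/11^3⌋ = 0, terminating the sum). Summing: v_11(763!) = 69 + 6 = 75.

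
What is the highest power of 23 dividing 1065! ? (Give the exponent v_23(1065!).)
v_23(1065!) = 48

Legendre's formula: v_p(n!) = Σ_{k ≥ 1} ⌊n / p^k⌋. For p = 23, n = 1065, the terms are:
  ⌊1065/23^1⌋ = ⌊1065/23⌋ = 46
  ⌊1065/23^2⌋ = ⌊1065/529⌋ = 2
(the next term ⌊1065/23^3⌋ = 0, terminating the sum). Summing: v_23(1065!) = 46 + 2 = 48.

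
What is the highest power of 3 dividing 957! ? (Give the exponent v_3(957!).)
v_3(957!) = 475

Legendre's formula: v_p(n!) = Σ_{k ≥ 1} ⌊n / p^k⌋. For p = 3, n = 957, the terms are:
  ⌊957/3^1⌋ = ⌊957/3⌋ = 319
  ⌊957/3^2⌋ = ⌊957/9⌋ = 106
  ⌊957/3^3⌋ = ⌊957/27⌋ = 35
  ⌊957/3^4⌋ = ⌊957/81⌋ = 11
  ⌊957/3^5⌋ = ⌊957/243⌋ = 3
  ⌊957/3^6⌋ = ⌊957/729⌋ = 1
(the next term ⌊957/3^7⌋ = 0, terminating the sum). Summing: v_3(957!) = 319 + 106 + 35 + 11 + 3 + 1 = 475.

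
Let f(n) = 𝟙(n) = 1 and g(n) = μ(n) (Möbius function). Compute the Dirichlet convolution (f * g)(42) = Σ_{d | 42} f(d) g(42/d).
(𝟙 * μ)(42) = 0

Divisors of 42: [1, 2, 3, 6, 7, 14, 21, 42]. For each d | 42:
  d = 1: 𝟙(1) · μ(42/1) = 1 · -1 = -1
  d = 2: 𝟙(2) · μ(42/2) = 1 · 1 = 1
  d = 3: 𝟙(3) · μ(42/3) = 1 · 1 = 1
  d = 6: 𝟙(6) · μ(42/6) = 1 · -1 = -1
  d = 7: 𝟙(7) · μ(42/7) = 1 · 1 = 1
  d = 14: 𝟙(14) · μ(42/14) = 1 · -1 = -1
  d = 21: 𝟙(21) · μ(42/21) = 1 · -1 = -1
  d = 42: 𝟙(42) · μ(42/42) = 1 · 1 = 1
Summing: (𝟙 * μ)(42) = -1 + 1 + 1 + -1 + 1 + -1 + -1 + 1 = 0.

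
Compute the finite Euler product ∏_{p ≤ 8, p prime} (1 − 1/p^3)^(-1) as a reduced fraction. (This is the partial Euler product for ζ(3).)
∏ = 18375/15314

The primes p ≤ 8 are [2, 3, 5, 7]. For each prime, (1 − 1/p^3)^(-1) = p^3 / (p^3 − 1). The product is (1 − 1/2^3)^(-1), (1 − 1/3^3)^(-1), (1 − 1/5^3)^(-1), (1 − 1/7^3)^(-1) = ∏ p^3 / (p^3 − 1) = 18375/15314.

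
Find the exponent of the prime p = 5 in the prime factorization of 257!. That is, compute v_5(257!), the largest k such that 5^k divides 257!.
v_5(257!) = 63

Legendre's formula: v_p(n!) = Σ_{k ≥ 1} ⌊n / p^k⌋. For p = 5, n = 257, the terms are:
  ⌊257/5^1⌋ = ⌊257/5⌋ = 51
  ⌊257/5^2⌋ = ⌊257/25⌋ = 10
  ⌊257/5^3⌋ = ⌊257/125⌋ = 2
(the next term ⌊257/5^4⌋ = 0, terminating the sum). Summing: v_5(257!) = 51 + 10 + 2 = 63.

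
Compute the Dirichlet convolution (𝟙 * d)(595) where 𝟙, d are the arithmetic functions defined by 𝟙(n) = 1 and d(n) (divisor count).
(𝟙 * d)(595) = 27

Divisors of 595: [1, 5, 7, 17, 35, 85, 119, 595]. For each d | 595:
  d = 1: 𝟙(1) · d(595/1) = 1 · 8 = 8
  d = 5: 𝟙(5) · d(595/5) = 1 · 4 = 4
  d = 7: 𝟙(7) · d(595/7) = 1 · 4 = 4
  d = 17: 𝟙(17) · d(595/17) = 1 · 4 = 4
  d = 35: 𝟙(35) · d(595/35) = 1 · 2 = 2
  d = 85: 𝟙(85) · d(595/85) = 1 · 2 = 2
  d = 119: 𝟙(119) · d(595/119) = 1 · 2 = 2
  d = 595: 𝟙(595) · d(595/595) = 1 · 1 = 1
Summing: (𝟙 * d)(595) = 8 + 4 + 4 + 4 + 2 + 2 + 2 + 1 = 27.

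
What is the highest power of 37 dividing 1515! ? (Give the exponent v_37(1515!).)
v_37(1515!) = 41

Legendre's formula: v_p(n!) = Σ_{k ≥ 1} ⌊n / p^k⌋. For p = 37, n = 1515, the terms are:
  ⌊1515/37^1⌋ = ⌊1515/37⌋ = 40
  ⌊1515/37^2⌋ = ⌊1515/1369⌋ = 1
(the next term ⌊1515/37^3⌋ = 0, terminating the sum). Summing: v_37(1515!) = 40 + 1 = 41.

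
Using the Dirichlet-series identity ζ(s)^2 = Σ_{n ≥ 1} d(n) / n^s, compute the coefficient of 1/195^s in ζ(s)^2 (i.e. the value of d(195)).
d(195) = 8

ζ(s)^2 = (Σ 1/m^s)(Σ 1/k^s). The coefficient of 1/n^s in the product is the number of ordered pairs (m, k) with mk = n, which equals d(n). For n = 195, divisors are [1, 3, 5, 13, 15, 39, 65, 195], so d(195) = 8.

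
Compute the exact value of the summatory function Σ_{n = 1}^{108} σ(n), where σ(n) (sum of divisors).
Σ_{n ≤ 108} σ(n) = 9673

Compute σ(n) for each 1 ≤ n ≤ 108: σ(1) = 1, σ(2) = 3, σ(3) = 4, σ(4) = 7, σ(5) = 6, σ(6) = 12, σ(7) = 8, σ(8) = 15, σ(9) = 13, σ(10) = 18, σ(11) = 12, σ(12) = 28, σ(13) = 14, σ(14) = 24, σ(15) = 24, σ(16) = 31, σ(17) = 18, σ(18) = 39, σ(19) = 20, σ(20) = 42, σ(21) = 32, σ(22) = 36, σ(23) = 24, σ(24) = 60, σ(25) = 31, σ(26) = 42, σ(27) = 40, σ(28) = 56, σ(29) = 30, σ(30) = 72, σ(31) = 32, σ(32) = 63, σ(33) = 48, σ(34) = 54, σ(35) = 48, σ(36) = 91, σ(37) = 38, σ(38) = 60, σ(39) = 56, σ(40) = 90, σ(41) = 42, σ(42) = 96, σ(43) = 44, σ(44) = 84, σ(45) = 78, σ(46) = 72, σ(47) = 48, σ(48) = 124, σ(49) = 57, σ(50) = 93, σ(51) = 72, σ(52) = 98, σ(53) = 54, σ(54) = 120, σ(55) = 72, σ(56) = 120, σ(57) = 80, σ(58) = 90, σ(59) = 60, σ(60) = 168, σ(61) = 62, σ(62) = 96, σ(63) = 104, σ(64) = 127, σ(65) = 84, σ(66) = 144, σ(67) = 68, σ(68) = 126, σ(69) = 96, σ(70) = 144, σ(71) = 72, σ(72) = 195, σ(73) = 74, σ(74) = 114, σ(75) = 124, σ(76) = 140, σ(77) = 96, σ(78) = 168, σ(79) = 80, σ(80) = 186, σ(81) = 121, σ(82) = 126, σ(83) = 84, σ(84) = 224, σ(85) = 108, σ(86) = 132, σ(87) = 120, σ(88) = 180, σ(89) = 90, σ(90) = 234, σ(91) = 112, σ(92) = 168, σ(93) = 128, σ(94) = 144, σ(95) = 120, σ(96) = 252, σ(97) = 98, σ(98) = 171, σ(99) = 156, σ(100) = 217, σ(101) = 102, σ(102) = 216, σ(103) = 104, σ(104) = 210, σ(105) = 192, σ(106) = 162, σ(107) = 108, σ(108) = 280. Summing all 108 values: 9673. (Average order: Σ_{n ≤ x} σ(n) ~ (π²/12) x². For x = 108, (π²/12)·108² ≈ 9593.26.)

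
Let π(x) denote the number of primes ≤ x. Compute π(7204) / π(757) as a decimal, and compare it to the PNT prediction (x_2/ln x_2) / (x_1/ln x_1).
π(7204)/π(757) = 919/134 ≈ 6.8582;  PNT prediction ≈ 7.1026.

π(757) = 134 and π(7204) = 919, so π(7204)/π(757) ≈ 6.8582. The PNT-predicted ratio is (7204/ln(7204)) / (757/ln(757)) ≈ 7.1026. The two agree to within a few percent, as expected.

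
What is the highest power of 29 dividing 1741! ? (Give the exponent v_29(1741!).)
v_29(1741!) = 62

Legendre's formula: v_p(n!) = Σ_{k ≥ 1} ⌊n / p^k⌋. For p = 29, n = 1741, the terms are:
  ⌊1741/29^1⌋ = ⌊1741/29⌋ = 60
  ⌊1741/29^2⌋ = ⌊1741/841⌋ = 2
(the next term ⌊1741/29^3⌋ = 0, terminating the sum). Summing: v_29(1741!) = 60 + 2 = 62.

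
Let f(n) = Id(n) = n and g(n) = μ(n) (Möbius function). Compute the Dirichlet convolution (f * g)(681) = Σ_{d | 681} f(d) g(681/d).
(Id * μ)(681) = 452

Divisors of 681: [1, 3, 227, 681]. For each d | 681:
  d = 1: Id(1) · μ(681/1) = 1 · 1 = 1
  d = 3: Id(3) · μ(681/3) = 3 · -1 = -3
  d = 227: Id(227) · μ(681/227) = 227 · -1 = -227
  d = 681: Id(681) · μ(681/681) = 681 · 1 = 681
Summing: (Id * μ)(681) = 1 + -3 + -227 + 681 = 452.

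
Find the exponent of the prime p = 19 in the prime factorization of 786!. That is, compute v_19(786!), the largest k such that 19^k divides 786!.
v_19(786!) = 43

Legendre's formula: v_p(n!) = Σ_{k ≥ 1} ⌊n / p^k⌋. For p = 19, n = 786, the terms are:
  ⌊786/19^1⌋ = ⌊786/19⌋ = 41
  ⌊786/19^2⌋ = ⌊786/361⌋ = 2
(the next term ⌊786/19^3⌋ = 0, terminating the sum). Summing: v_19(786!) = 41 + 2 = 43.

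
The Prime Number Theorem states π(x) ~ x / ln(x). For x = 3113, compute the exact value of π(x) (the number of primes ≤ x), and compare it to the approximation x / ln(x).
π(3113) = 443;  x/ln(x) ≈ 387.03;  relative error ≈ 12.63%.

Directly count primes up to 3113: π(3113) = 443. The PNT approximation gives 3113/ln(3113) ≈ 3113/8.04334 ≈ 387.03. Relative error (π(x) − x/ln(x)) / π(x) ≈ 12.63%; the approximation is known to undercount slightly (Li(x) is a better estimate).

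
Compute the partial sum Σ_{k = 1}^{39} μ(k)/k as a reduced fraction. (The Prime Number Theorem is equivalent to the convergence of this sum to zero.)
Σ μ(k)/k = 124873406579/2473579378270

Values of μ(k) for 1 ≤ k ≤ 39: μ(1) = 1, μ(2) = -1, μ(3) = -1, μ(5) = -1, μ(6) = 1, μ(7) = -1, μ(10) = 1, μ(11) = -1, μ(13) = -1, μ(14) = 1, μ(15) = 1, μ(17) = -1, μ(19) = -1, μ(21) = 1, μ(22) = 1, μ(23) = -1, μ(26) = 1, μ(29) = -1, μ(30) = -1, μ(31) = -1, μ(33) = 1, μ(34) = 1, μ(35) = 1, μ(37) = -1, μ(38) = 1, μ(39) = 1, with μ = 0 on non-squarefree integers. Summing μ(k)/k for k where μ(k) ≠ 0 gives 124873406579/2473579378270 ≈ 0.0505. (PNT ⟺ this sum → 0 as n → ∞.)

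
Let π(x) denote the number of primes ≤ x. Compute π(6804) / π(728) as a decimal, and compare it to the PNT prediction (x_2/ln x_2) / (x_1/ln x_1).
π(6804)/π(728) = 876/129 ≈ 6.7907;  PNT prediction ≈ 6.9793.

π(728) = 129 and π(6804) = 876, so π(6804)/π(728) ≈ 6.7907. The PNT-predicted ratio is (6804/ln(6804)) / (728/ln(728)) ≈ 6.9793. The two agree to within a few percent, as expected.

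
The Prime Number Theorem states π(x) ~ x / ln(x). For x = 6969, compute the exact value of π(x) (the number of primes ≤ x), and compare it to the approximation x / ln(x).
π(6969) = 895;  x/ln(x) ≈ 787.53;  relative error ≈ 12.01%.

Directly count primes up to 6969: π(6969) = 895. The PNT approximation gives 6969/ln(6969) ≈ 6969/8.84923 ≈ 787.53. Relative error (π(x) − x/ln(x)) / π(x) ≈ 12.01%; the approximation is known to undercount slightly (Li(x) is a better estimate).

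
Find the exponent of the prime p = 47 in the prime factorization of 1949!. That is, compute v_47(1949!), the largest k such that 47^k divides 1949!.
v_47(1949!) = 41

Legendre's formula: v_p(n!) = Σ_{k ≥ 1} ⌊n / p^k⌋. For p = 47, n = 1949, the terms are:
  ⌊1949/47^1⌋ = ⌊1949/47⌋ = 41
(the next term ⌊1949/47^2⌋ = 0, terminating the sum). Summing: v_47(1949!) = 41 = 41.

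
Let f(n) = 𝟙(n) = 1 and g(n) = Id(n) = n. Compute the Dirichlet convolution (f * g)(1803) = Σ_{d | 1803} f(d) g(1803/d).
(𝟙 * Id)(1803) = 2408

Divisors of 1803: [1, 3, 601, 1803]. For each d | 1803:
  d = 1: 𝟙(1) · Id(1803/1) = 1 · 1803 = 1803
  d = 3: 𝟙(3) · Id(1803/3) = 1 · 601 = 601
  d = 601: 𝟙(601) · Id(1803/601) = 1 · 3 = 3
  d = 1803: 𝟙(1803) · Id(1803/1803) = 1 · 1 = 1
Summing: (𝟙 * Id)(1803) = 1803 + 601 + 3 + 1 = 2408.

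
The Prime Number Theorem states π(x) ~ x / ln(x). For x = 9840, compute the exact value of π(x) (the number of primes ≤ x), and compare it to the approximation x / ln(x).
π(9840) = 1214;  x/ln(x) ≈ 1070.24;  relative error ≈ 11.84%.

Directly count primes up to 9840: π(9840) = 1214. The PNT approximation gives 9840/ln(9840) ≈ 9840/9.19421 ≈ 1070.24. Relative error (π(x) − x/ln(x)) / π(x) ≈ 11.84%; the approximation is known to undercount slightly (Li(x) is a better estimate).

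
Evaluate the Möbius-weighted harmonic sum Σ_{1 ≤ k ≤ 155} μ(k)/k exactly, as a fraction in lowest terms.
Σ μ(k)/k = 35386221418707905836854512026342273734410221837967216139/5364750833138837555449767529261714317873456270532298668855

Values of μ(k) for 1 ≤ k ≤ 155: μ(1) = 1, μ(2) = -1, μ(3) = -1, μ(5) = -1, μ(6) = 1, μ(7) = -1, μ(10) = 1, μ(11) = -1, μ(13) = -1, μ(14) = 1, μ(15) = 1, μ(17) = -1, μ(19) = -1, μ(21) = 1, μ(22) = 1, μ(23) = -1, μ(26) = 1, μ(29) = -1, μ(30) = -1, μ(31) = -1, μ(33) = 1, μ(34) = 1, μ(35) = 1, μ(37) = -1, μ(38) = 1, μ(39) = 1, μ(41) = -1, μ(42) = -1, μ(43) = -1, μ(46) = 1, μ(47) = -1, μ(51) = 1, μ(53) = -1, μ(55) = 1, μ(57) = 1, μ(58) = 1, μ(59) = -1, μ(61) = -1, μ(62) = 1, μ(65) = 1, μ(66) = -1, μ(67) = -1, μ(69) = 1, μ(70) = -1, μ(71) = -1, μ(73) = -1, μ(74) = 1, μ(77) = 1, μ(78) = -1, μ(79) = -1, μ(82) = 1, μ(83) = -1, μ(85) = 1, μ(86) = 1, μ(87) = 1, μ(89) = -1, μ(91) = 1, μ(93) = 1, μ(94) = 1, μ(95) = 1, μ(97) = -1, μ(101) = -1, μ(102) = -1, μ(103) = -1, μ(105) = -1, μ(106) = 1, μ(107) = -1, μ(109) = -1, μ(110) = -1, μ(111) = 1, μ(113) = -1, μ(114) = -1, μ(115) = 1, μ(118) = 1, μ(119) = 1, μ(122) = 1, μ(123) = 1, μ(127) = -1, μ(129) = 1, μ(130) = -1, μ(131) = -1, μ(133) = 1, μ(134) = 1, μ(137) = -1, μ(138) = -1, μ(139) = -1, μ(141) = 1, μ(142) = 1, μ(143) = 1, μ(145) = 1, μ(146) = 1, μ(149) = -1, μ(151) = -1, μ(154) = -1, μ(155) = 1, with μ = 0 on non-squarefree integers. Summing μ(k)/k for k where μ(k) ≠ 0 gives 35386221418707905836854512026342273734410221837967216139/5364750833138837555449767529261714317873456270532298668855 ≈ 0.0066. (PNT ⟺ this sum → 0 as n → ∞.)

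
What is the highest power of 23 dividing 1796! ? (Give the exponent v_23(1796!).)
v_23(1796!) = 81

Legendre's formula: v_p(n!) = Σ_{k ≥ 1} ⌊n / p^k⌋. For p = 23, n = 1796, the terms are:
  ⌊1796/23^1⌋ = ⌊1796/23⌋ = 78
  ⌊1796/23^2⌋ = ⌊1796/529⌋ = 3
(the next term ⌊1796/23^3⌋ = 0, terminating the sum). Summing: v_23(1796!) = 78 + 3 = 81.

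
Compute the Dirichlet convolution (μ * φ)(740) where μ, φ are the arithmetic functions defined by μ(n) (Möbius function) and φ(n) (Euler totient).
(μ * φ)(740) = 105

Divisors of 740: [1, 2, 4, 5, 10, 20, 37, 74, 148, 185, 370, 740]. For each d | 740:
  d = 1: μ(1) · φ(740/1) = 1 · 288 = 288
  d = 2: μ(2) · φ(740/2) = -1 · 144 = -144
  d = 4: μ(4) · φ(740/4) = 0 · 144 = 0
  d = 5: μ(5) · φ(740/5) = -1 · 72 = -72
  d = 10: μ(10) · φ(740/10) = 1 · 36 = 36
  d = 20: μ(20) · φ(740/20) = 0 · 36 = 0
  d = 37: μ(37) · φ(740/37) = -1 · 8 = -8
  d = 74: μ(74) · φ(740/74) = 1 · 4 = 4
  d = 148: μ(148) · φ(740/148) = 0 · 4 = 0
  d = 185: μ(185) · φ(740/185) = 1 · 2 = 2
  d = 370: μ(370) · φ(740/370) = -1 · 1 = -1
  d = 740: μ(740) · φ(740/740) = 0 · 1 = 0
Summing: (μ * φ)(740) = 288 + -144 + 0 + -72 + 36 + 0 + -8 + 4 + 0 + 2 + -1 + 0 = 105.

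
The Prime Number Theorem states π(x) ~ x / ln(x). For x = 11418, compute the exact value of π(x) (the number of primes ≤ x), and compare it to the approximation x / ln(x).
π(11418) = 1377;  x/ln(x) ≈ 1222.10;  relative error ≈ 11.25%.

Directly count primes up to 11418: π(11418) = 1377. The PNT approximation gives 11418/ln(11418) ≈ 11418/9.34295 ≈ 1222.10. Relative error (π(x) − x/ln(x)) / π(x) ≈ 11.25%; the approximation is known to undercount slightly (Li(x) is a better estimate).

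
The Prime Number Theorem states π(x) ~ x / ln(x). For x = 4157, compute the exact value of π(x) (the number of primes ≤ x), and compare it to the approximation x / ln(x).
π(4157) = 572;  x/ln(x) ≈ 498.89;  relative error ≈ 12.78%.

Directly count primes up to 4157: π(4157) = 572. The PNT approximation gives 4157/ln(4157) ≈ 4157/8.33255 ≈ 498.89. Relative error (π(x) − x/ln(x)) / π(x) ≈ 12.78%; the approximation is known to undercount slightly (Li(x) is a better estimate).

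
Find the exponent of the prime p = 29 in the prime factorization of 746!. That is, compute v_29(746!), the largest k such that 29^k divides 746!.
v_29(746!) = 25

Legendre's formula: v_p(n!) = Σ_{k ≥ 1} ⌊n / p^k⌋. For p = 29, n = 746, the terms are:
  ⌊746/29^1⌋ = ⌊746/29⌋ = 25
(the next term ⌊746/29^2⌋ = 0, terminating the sum). Summing: v_29(746!) = 25 = 25.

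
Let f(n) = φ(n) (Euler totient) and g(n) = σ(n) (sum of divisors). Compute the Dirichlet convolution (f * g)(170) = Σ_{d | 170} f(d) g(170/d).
(φ * σ)(170) = 1360

Divisors of 170: [1, 2, 5, 10, 17, 34, 85, 170]. For each d | 170:
  d = 1: φ(1) · σ(170/1) = 1 · 324 = 324
  d = 2: φ(2) · σ(170/2) = 1 · 108 = 108
  d = 5: φ(5) · σ(170/5) = 4 · 54 = 216
  d = 10: φ(10) · σ(170/10) = 4 · 18 = 72
  d = 17: φ(17) · σ(170/17) = 16 · 18 = 288
  d = 34: φ(34) · σ(170/34) = 16 · 6 = 96
  d = 85: φ(85) · σ(170/85) = 64 · 3 = 192
  d = 170: φ(170) · σ(170/170) = 64 · 1 = 64
Summing: (φ * σ)(170) = 324 + 108 + 216 + 72 + 288 + 96 + 192 + 64 = 1360.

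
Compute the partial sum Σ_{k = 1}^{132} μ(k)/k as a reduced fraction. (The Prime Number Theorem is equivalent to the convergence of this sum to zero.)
Σ μ(k)/k = -4282394934202784040475989054340166706696769726931/525896479052627740771371797072411912900610967452630

Values of μ(k) for 1 ≤ k ≤ 132: μ(1) = 1, μ(2) = -1, μ(3) = -1, μ(5) = -1, μ(6) = 1, μ(7) = -1, μ(10) = 1, μ(11) = -1, μ(13) = -1, μ(14) = 1, μ(15) = 1, μ(17) = -1, μ(19) = -1, μ(21) = 1, μ(22) = 1, μ(23) = -1, μ(26) = 1, μ(29) = -1, μ(30) = -1, μ(31) = -1, μ(33) = 1, μ(34) = 1, μ(35) = 1, μ(37) = -1, μ(38) = 1, μ(39) = 1, μ(41) = -1, μ(42) = -1, μ(43) = -1, μ(46) = 1, μ(47) = -1, μ(51) = 1, μ(53) = -1, μ(55) = 1, μ(57) = 1, μ(58) = 1, μ(59) = -1, μ(61) = -1, μ(62) = 1, μ(65) = 1, μ(66) = -1, μ(67) = -1, μ(69) = 1, μ(70) = -1, μ(71) = -1, μ(73) = -1, μ(74) = 1, μ(77) = 1, μ(78) = -1, μ(79) = -1, μ(82) = 1, μ(83) = -1, μ(85) = 1, μ(86) = 1, μ(87) = 1, μ(89) = -1, μ(91) = 1, μ(93) = 1, μ(94) = 1, μ(95) = 1, μ(97) = -1, μ(101) = -1, μ(102) = -1, μ(103) = -1, μ(105) = -1, μ(106) = 1, μ(107) = -1, μ(109) = -1, μ(110) = -1, μ(111) = 1, μ(113) = -1, μ(114) = -1, μ(115) = 1, μ(118) = 1, μ(119) = 1, μ(122) = 1, μ(123) = 1, μ(127) = -1, μ(129) = 1, μ(130) = -1, μ(131) = -1, with μ = 0 on non-squarefree integers. Summing μ(k)/k for k where μ(k) ≠ 0 gives -4282394934202784040475989054340166706696769726931/525896479052627740771371797072411912900610967452630 ≈ -0.0081. (PNT ⟺ this sum → 0 as n → ∞.)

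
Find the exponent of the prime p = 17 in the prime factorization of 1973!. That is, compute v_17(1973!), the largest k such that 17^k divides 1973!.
v_17(1973!) = 122

Legendre's formula: v_p(n!) = Σ_{k ≥ 1} ⌊n / p^k⌋. For p = 17, n = 1973, the terms are:
  ⌊1973/17^1⌋ = ⌊1973/17⌋ = 116
  ⌊1973/17^2⌋ = ⌊1973/289⌋ = 6
(the next term ⌊1973/17^3⌋ = 0, terminating the sum). Summing: v_17(1973!) = 116 + 6 = 122.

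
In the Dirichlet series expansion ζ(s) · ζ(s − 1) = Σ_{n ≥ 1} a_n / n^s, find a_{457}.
σ(457) = 458

In the product (Σ m^0/m^s)(Σ k / k^s) = Σ (Σ_{d | n} d) / n^s, the coefficient of 1/n^s is σ(n) = Σ_{d | n} d. For n = 457, divisors are [1, 457]; summing: σ(457) = 458.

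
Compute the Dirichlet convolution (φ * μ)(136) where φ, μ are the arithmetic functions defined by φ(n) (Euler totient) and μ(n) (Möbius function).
(φ * μ)(136) = 30

Divisors of 136: [1, 2, 4, 8, 17, 34, 68, 136]. For each d | 136:
  d = 1: φ(1) · μ(136/1) = 1 · 0 = 0
  d = 2: φ(2) · μ(136/2) = 1 · 0 = 0
  d = 4: φ(4) · μ(136/4) = 2 · 1 = 2
  d = 8: φ(8) · μ(136/8) = 4 · -1 = -4
  d = 17: φ(17) · μ(136/17) = 16 · 0 = 0
  d = 34: φ(34) · μ(136/34) = 16 · 0 = 0
  d = 68: φ(68) · μ(136/68) = 32 · -1 = -32
  d = 136: φ(136) · μ(136/136) = 64 · 1 = 64
Summing: (φ * μ)(136) = 0 + 0 + 2 + -4 + 0 + 0 + -32 + 64 = 30.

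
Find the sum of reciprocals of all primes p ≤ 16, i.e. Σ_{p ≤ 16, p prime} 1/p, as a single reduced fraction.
Σ 1/p = 40361/30030

π(16) = 6, so the primes ≤ 16 are [2, 3, 5, 7, 11, 13]. Summing 1/p over these primes: 40361/30030 ≈ 1.3440. Mertens estimate ln ln(16) + 0.2615 ≈ 1.2813.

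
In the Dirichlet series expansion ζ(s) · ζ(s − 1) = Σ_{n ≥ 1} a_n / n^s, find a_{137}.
σ(137) = 138

In the product (Σ m^0/m^s)(Σ k / k^s) = Σ (Σ_{d | n} d) / n^s, the coefficient of 1/n^s is σ(n) = Σ_{d | n} d. For n = 137, divisors are [1, 137]; summing: σ(137) = 138.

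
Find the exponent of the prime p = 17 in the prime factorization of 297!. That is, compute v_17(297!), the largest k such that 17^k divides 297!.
v_17(297!) = 18

Legendre's formula: v_p(n!) = Σ_{k ≥ 1} ⌊n / p^k⌋. For p = 17, n = 297, the terms are:
  ⌊297/17^1⌋ = ⌊297/17⌋ = 17
  ⌊297/17^2⌋ = ⌊297/289⌋ = 1
(the next term ⌊297/17^3⌋ = 0, terminating the sum). Summing: v_17(297!) = 17 + 1 = 18.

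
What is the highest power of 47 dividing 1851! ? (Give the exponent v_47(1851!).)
v_47(1851!) = 39

Legendre's formula: v_p(n!) = Σ_{k ≥ 1} ⌊n / p^k⌋. For p = 47, n = 1851, the terms are:
  ⌊1851/47^1⌋ = ⌊1851/47⌋ = 39
(the next term ⌊1851/47^2⌋ = 0, terminating the sum). Summing: v_47(1851!) = 39 = 39.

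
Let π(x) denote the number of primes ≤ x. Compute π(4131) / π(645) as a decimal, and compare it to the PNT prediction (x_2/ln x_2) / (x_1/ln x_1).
π(4131)/π(645) = 568/117 ≈ 4.8547;  PNT prediction ≈ 4.9762.

π(645) = 117 and π(4131) = 568, so π(4131)/π(645) ≈ 4.8547. The PNT-predicted ratio is (4131/ln(4131)) / (645/ln(645)) ≈ 4.9762. The two agree to within a few percent, as expected.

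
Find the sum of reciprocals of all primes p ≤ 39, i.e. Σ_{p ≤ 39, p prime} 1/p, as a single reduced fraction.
Σ 1/p = 11819186711467/7420738134810

π(39) = 12, so the primes ≤ 39 are [2, 3, 5, 7, 11, 13, 17, 19, 23, 29, 31, 37]. Summing 1/p over these primes: 11819186711467/7420738134810 ≈ 1.5927. Mertens estimate ln ln(39) + 0.2615 ≈ 1.5599.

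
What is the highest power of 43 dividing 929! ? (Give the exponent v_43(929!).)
v_43(929!) = 21

Legendre's formula: v_p(n!) = Σ_{k ≥ 1} ⌊n / p^k⌋. For p = 43, n = 929, the terms are:
  ⌊929/43^1⌋ = ⌊929/43⌋ = 21
(the next term ⌊929/43^2⌋ = 0, terminating the sum). Summing: v_43(929!) = 21 = 21.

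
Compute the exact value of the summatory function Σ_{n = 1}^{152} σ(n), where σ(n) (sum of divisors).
Σ_{n ≤ 152} σ(n) = 19056

Compute σ(n) for each 1 ≤ n ≤ 152: σ(1) = 1, σ(2) = 3, σ(3) = 4, σ(4) = 7, σ(5) = 6, σ(6) = 12, σ(7) = 8, σ(8) = 15, σ(9) = 13, σ(10) = 18, σ(11) = 12, σ(12) = 28, σ(13) = 14, σ(14) = 24, σ(15) = 24, σ(16) = 31, σ(17) = 18, σ(18) = 39, σ(19) = 20, σ(20) = 42, σ(21) = 32, σ(22) = 36, σ(23) = 24, σ(24) = 60, σ(25) = 31, σ(26) = 42, σ(27) = 40, σ(28) = 56, σ(29) = 30, σ(30) = 72, σ(31) = 32, σ(32) = 63, σ(33) = 48, σ(34) = 54, σ(35) = 48, σ(36) = 91, σ(37) = 38, σ(38) = 60, σ(39) = 56, σ(40) = 90, σ(41) = 42, σ(42) = 96, σ(43) = 44, σ(44) = 84, σ(45) = 78, σ(46) = 72, σ(47) = 48, σ(48) = 124, σ(49) = 57, σ(50) = 93, σ(51) = 72, σ(52) = 98, σ(53) = 54, σ(54) = 120, σ(55) = 72, σ(56) = 120, σ(57) = 80, σ(58) = 90, σ(59) = 60, σ(60) = 168, σ(61) = 62, σ(62) = 96, σ(63) = 104, σ(64) = 127, σ(65) = 84, σ(66) = 144, σ(67) = 68, σ(68) = 126, σ(69) = 96, σ(70) = 144, σ(71) = 72, σ(72) = 195, σ(73) = 74, σ(74) = 114, σ(75) = 124, σ(76) = 140, σ(77) = 96, σ(78) = 168, σ(79) = 80, σ(80) = 186, σ(81) = 121, σ(82) = 126, σ(83) = 84, σ(84) = 224, σ(85) = 108, σ(86) = 132, σ(87) = 120, σ(88) = 180, σ(89) = 90, σ(90) = 234, σ(91) = 112, σ(92) = 168, σ(93) = 128, σ(94) = 144, σ(95) = 120, σ(96) = 252, σ(97) = 98, σ(98) = 171, σ(99) = 156, σ(100) = 217, σ(101) = 102, σ(102) = 216, σ(103) = 104, σ(104) = 210, σ(105) = 192, σ(106) = 162, σ(107) = 108, σ(108) = 280, σ(109) = 110, σ(110) = 216, σ(111) = 152, σ(112) = 248, σ(113) = 114, σ(114) = 240, σ(115) = 144, σ(116) = 210, σ(117) = 182, σ(118) = 180, σ(119) = 144, σ(120) = 360, σ(121) = 133, σ(122) = 186, σ(123) = 168, σ(124) = 224, σ(125) = 156, σ(126) = 312, σ(127) = 128, σ(128) = 255, σ(129) = 176, σ(130) = 252, σ(131) = 132, σ(132) = 336, σ(133) = 160, σ(134) = 204, σ(135) = 240, σ(136) = 270, σ(137) = 138, σ(138) = 288, σ(139) = 140, σ(140) = 336, σ(141) = 192, σ(142) = 216, σ(143) = 168, σ(144) = 403, σ(145) = 180, σ(146) = 222, σ(147) = 228, σ(148) = 266, σ(149) = 150, σ(150) = 372, σ(151) = 152, σ(152) = 300. Summing all 152 values: 19056. (Average order: Σ_{n ≤ x} σ(n) ~ (π²/12) x². For x = 152, (π²/12)·152² ≈ 19002.28.)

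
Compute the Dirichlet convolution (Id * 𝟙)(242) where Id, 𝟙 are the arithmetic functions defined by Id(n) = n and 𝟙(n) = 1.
(Id * 𝟙)(242) = 399

Divisors of 242: [1, 2, 11, 22, 121, 242]. For each d | 242:
  d = 1: Id(1) · 𝟙(242/1) = 1 · 1 = 1
  d = 2: Id(2) · 𝟙(242/2) = 2 · 1 = 2
  d = 11: Id(11) · 𝟙(242/11) = 11 · 1 = 11
  d = 22: Id(22) · 𝟙(242/22) = 22 · 1 = 22
  d = 121: Id(121) · 𝟙(242/121) = 121 · 1 = 121
  d = 242: Id(242) · 𝟙(242/242) = 242 · 1 = 242
Summing: (Id * 𝟙)(242) = 1 + 2 + 11 + 22 + 121 + 242 = 399.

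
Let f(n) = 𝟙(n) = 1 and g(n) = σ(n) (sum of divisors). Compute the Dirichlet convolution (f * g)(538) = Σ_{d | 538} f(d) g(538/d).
(𝟙 * σ)(538) = 1084

Divisors of 538: [1, 2, 269, 538]. For each d | 538:
  d = 1: 𝟙(1) · σ(538/1) = 1 · 810 = 810
  d = 2: 𝟙(2) · σ(538/2) = 1 · 270 = 270
  d = 269: 𝟙(269) · σ(538/269) = 1 · 3 = 3
  d = 538: 𝟙(538) · σ(538/538) = 1 · 1 = 1
Summing: (𝟙 * σ)(538) = 810 + 270 + 3 + 1 = 1084.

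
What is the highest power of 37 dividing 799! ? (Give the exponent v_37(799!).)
v_37(799!) = 21

Legendre's formula: v_p(n!) = Σ_{k ≥ 1} ⌊n / p^k⌋. For p = 37, n = 799, the terms are:
  ⌊799/37^1⌋ = ⌊799/37⌋ = 21
(the next term ⌊799/37^2⌋ = 0, terminating the sum). Summing: v_37(799!) = 21 = 21.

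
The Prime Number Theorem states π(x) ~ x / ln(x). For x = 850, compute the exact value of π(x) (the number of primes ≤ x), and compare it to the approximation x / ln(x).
π(850) = 146;  x/ln(x) ≈ 126.01;  relative error ≈ 13.69%.

Directly count primes up to 850: π(850) = 146. The PNT approximation gives 850/ln(850) ≈ 850/6.74524 ≈ 126.01. Relative error (π(x) − x/ln(x)) / π(x) ≈ 13.69%; the approximation is known to undercount slightly (Li(x) is a better estimate).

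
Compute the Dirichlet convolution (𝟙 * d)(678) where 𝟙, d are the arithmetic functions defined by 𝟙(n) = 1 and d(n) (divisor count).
(𝟙 * d)(678) = 27

Divisors of 678: [1, 2, 3, 6, 113, 226, 339, 678]. For each d | 678:
  d = 1: 𝟙(1) · d(678/1) = 1 · 8 = 8
  d = 2: 𝟙(2) · d(678/2) = 1 · 4 = 4
  d = 3: 𝟙(3) · d(678/3) = 1 · 4 = 4
  d = 6: 𝟙(6) · d(678/6) = 1 · 2 = 2
  d = 113: 𝟙(113) · d(678/113) = 1 · 4 = 4
  d = 226: 𝟙(226) · d(678/226) = 1 · 2 = 2
  d = 339: 𝟙(339) · d(678/339) = 1 · 2 = 2
  d = 678: 𝟙(678) · d(678/678) = 1 · 1 = 1
Summing: (𝟙 * d)(678) = 8 + 4 + 4 + 2 + 4 + 2 + 2 + 1 = 27.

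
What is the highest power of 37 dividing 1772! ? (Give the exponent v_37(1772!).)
v_37(1772!) = 48

Legendre's formula: v_p(n!) = Σ_{k ≥ 1} ⌊n / p^k⌋. For p = 37, n = 1772, the terms are:
  ⌊1772/37^1⌋ = ⌊1772/37⌋ = 47
  ⌊1772/37^2⌋ = ⌊1772/1369⌋ = 1
(the next term ⌊1772/37^3⌋ = 0, terminating the sum). Summing: v_37(1772!) = 47 + 1 = 48.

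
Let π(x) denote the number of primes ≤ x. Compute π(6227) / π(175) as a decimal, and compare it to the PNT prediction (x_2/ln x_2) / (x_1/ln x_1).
π(6227)/π(175) = 810/40 ≈ 20.2500;  PNT prediction ≈ 21.0353.

π(175) = 40 and π(6227) = 810, so π(6227)/π(175) ≈ 20.2500. The PNT-predicted ratio is (6227/ln(6227)) / (175/ln(175)) ≈ 21.0353. The two agree to within a few percent, as expected.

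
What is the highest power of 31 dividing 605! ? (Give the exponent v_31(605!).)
v_31(605!) = 19

Legendre's formula: v_p(n!) = Σ_{k ≥ 1} ⌊n / p^k⌋. For p = 31, n = 605, the terms are:
  ⌊605/31^1⌋ = ⌊605/31⌋ = 19
(the next term ⌊605/31^2⌋ = 0, terminating the sum). Summing: v_31(605!) = 19 = 19.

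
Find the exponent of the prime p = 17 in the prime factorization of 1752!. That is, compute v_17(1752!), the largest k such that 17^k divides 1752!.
v_17(1752!) = 109

Legendre's formula: v_p(n!) = Σ_{k ≥ 1} ⌊n / p^k⌋. For p = 17, n = 1752, the terms are:
  ⌊1752/17^1⌋ = ⌊1752/17⌋ = 103
  ⌊1752/17^2⌋ = ⌊1752/289⌋ = 6
(the next term ⌊1752/17^3⌋ = 0, terminating the sum). Summing: v_17(1752!) = 103 + 6 = 109.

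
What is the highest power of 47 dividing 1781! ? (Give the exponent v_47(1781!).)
v_47(1781!) = 37

Legendre's formula: v_p(n!) = Σ_{k ≥ 1} ⌊n / p^k⌋. For p = 47, n = 1781, the terms are:
  ⌊1781/47^1⌋ = ⌊1781/47⌋ = 37
(the next term ⌊1781/47^2⌋ = 0, terminating the sum). Summing: v_47(1781!) = 37 = 37.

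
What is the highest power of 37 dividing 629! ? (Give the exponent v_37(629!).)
v_37(629!) = 17

Legendre's formula: v_p(n!) = Σ_{k ≥ 1} ⌊n / p^k⌋. For p = 37, n = 629, the terms are:
  ⌊629/37^1⌋ = ⌊629/37⌋ = 17
(the next term ⌊629/37^2⌋ = 0, terminating the sum). Summing: v_37(629!) = 17 = 17.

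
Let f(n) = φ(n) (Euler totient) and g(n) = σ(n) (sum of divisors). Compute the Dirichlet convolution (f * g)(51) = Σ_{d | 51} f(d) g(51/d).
(φ * σ)(51) = 204

Divisors of 51: [1, 3, 17, 51]. For each d | 51:
  d = 1: φ(1) · σ(51/1) = 1 · 72 = 72
  d = 3: φ(3) · σ(51/3) = 2 · 18 = 36
  d = 17: φ(17) · σ(51/17) = 16 · 4 = 64
  d = 51: φ(51) · σ(51/51) = 32 · 1 = 32
Summing: (φ * σ)(51) = 72 + 36 + 64 + 32 = 204.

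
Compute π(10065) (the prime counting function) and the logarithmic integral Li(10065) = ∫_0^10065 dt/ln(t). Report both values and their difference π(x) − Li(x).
π(10065) = 1234;  Li(10065) ≈ 1253.19;  π(x) − Li(x) ≈ -19.19.

Direct count of primes ≤ 10065 gives π(10065) = 1234. Numerical evaluation of the logarithmic integral gives Li(10065) ≈ 1253.19. The difference π(x) − Li(x) ≈ -19.19 is typically negative for small/moderate x (Li(x) overestimates), though Littlewood's theorem shows this sign changes infinitely often.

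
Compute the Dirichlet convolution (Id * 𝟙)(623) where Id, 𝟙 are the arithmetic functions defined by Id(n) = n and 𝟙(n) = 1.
(Id * 𝟙)(623) = 720

Divisors of 623: [1, 7, 89, 623]. For each d | 623:
  d = 1: Id(1) · 𝟙(623/1) = 1 · 1 = 1
  d = 7: Id(7) · 𝟙(623/7) = 7 · 1 = 7
  d = 89: Id(89) · 𝟙(623/89) = 89 · 1 = 89
  d = 623: Id(623) · 𝟙(623/623) = 623 · 1 = 623
Summing: (Id * 𝟙)(623) = 1 + 7 + 89 + 623 = 720.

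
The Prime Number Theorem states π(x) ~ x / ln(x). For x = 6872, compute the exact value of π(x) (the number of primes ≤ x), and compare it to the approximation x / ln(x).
π(6872) = 885;  x/ln(x) ≈ 777.80;  relative error ≈ 12.11%.

Directly count primes up to 6872: π(6872) = 885. The PNT approximation gives 6872/ln(6872) ≈ 6872/8.83521 ≈ 777.80. Relative error (π(x) − x/ln(x)) / π(x) ≈ 12.11%; the approximation is known to undercount slightly (Li(x) is a better estimate).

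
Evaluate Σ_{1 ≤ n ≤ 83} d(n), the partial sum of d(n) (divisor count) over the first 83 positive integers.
Σ_{n ≤ 83} d(n) = 379

Compute d(n) for each 1 ≤ n ≤ 83: d(1) = 1, d(2) = 2, d(3) = 2, d(4) = 3, d(5) = 2, d(6) = 4, d(7) = 2, d(8) = 4, d(9) = 3, d(10) = 4, d(11) = 2, d(12) = 6, d(13) = 2, d(14) = 4, d(15) = 4, d(16) = 5, d(17) = 2, d(18) = 6, d(19) = 2, d(20) = 6, d(21) = 4, d(22) = 4, d(23) = 2, d(24) = 8, d(25) = 3, d(26) = 4, d(27) = 4, d(28) = 6, d(29) = 2, d(30) = 8, d(31) = 2, d(32) = 6, d(33) = 4, d(34) = 4, d(35) = 4, d(36) = 9, d(37) = 2, d(38) = 4, d(39) = 4, d(40) = 8, d(41) = 2, d(42) = 8, d(43) = 2, d(44) = 6, d(45) = 6, d(46) = 4, d(47) = 2, d(48) = 10, d(49) = 3, d(50) = 6, d(51) = 4, d(52) = 6, d(53) = 2, d(54) = 8, d(55) = 4, d(56) = 8, d(57) = 4, d(58) = 4, d(59) = 2, d(60) = 12, d(61) = 2, d(62) = 4, d(63) = 6, d(64) = 7, d(65) = 4, d(66) = 8, d(67) = 2, d(68) = 6, d(69) = 4, d(70) = 8, d(71) = 2, d(72) = 12, d(73) = 2, d(74) = 4, d(75) = 6, d(76) = 6, d(77) = 4, d(78) = 8, d(79) = 2, d(80) = 10, d(81) = 5, d(82) = 4, d(83) = 2. Summing all 83 values: 379. (Dirichlet's divisor formula: Σ_{n ≤ x} d(n) = x ln(x) + (2γ − 1) x + O(√x). For x = 83, the asymptotic estimate is ≈ 379.58.)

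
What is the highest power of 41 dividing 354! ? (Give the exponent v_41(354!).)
v_41(354!) = 8

Legendre's formula: v_p(n!) = Σ_{k ≥ 1} ⌊n / p^k⌋. For p = 41, n = 354, the terms are:
  ⌊354/41^1⌋ = ⌊354/41⌋ = 8
(the next term ⌊354/41^2⌋ = 0, terminating the sum). Summing: v_41(354!) = 8 = 8.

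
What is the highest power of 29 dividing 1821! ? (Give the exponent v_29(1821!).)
v_29(1821!) = 64

Legendre's formula: v_p(n!) = Σ_{k ≥ 1} ⌊n / p^k⌋. For p = 29, n = 1821, the terms are:
  ⌊1821/29^1⌋ = ⌊1821/29⌋ = 62
  ⌊1821/29^2⌋ = ⌊1821/841⌋ = 2
(the next term ⌊1821/29^3⌋ = 0, terminating the sum). Summing: v_29(1821!) = 62 + 2 = 64.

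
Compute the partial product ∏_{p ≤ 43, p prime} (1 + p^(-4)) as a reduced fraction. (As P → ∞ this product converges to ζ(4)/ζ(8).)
∏ = 9797980044774469102330603903164632306176249714317508104704/9089648120265456627180951239843248289566061362769110535625

The primes p ≤ 43 are [2, 3, 5, 7, 11, 13, 17, 19, 23, 29, 31, 37, 41, 43]. For each, (1 + 1/p^4) = (p^4 + 1)/p^4. Multiplying these fractions over p ∈ [2, 3, 5, 7, 11, 13, 17, 19, 23, 29, 31, 37, 41, 43] gives 9797980044774469102330603903164632306176249714317508104704/9089648120265456627180951239843248289566061362769110535625. (In the limit P → ∞ this tends to ζ(4)/ζ(8).)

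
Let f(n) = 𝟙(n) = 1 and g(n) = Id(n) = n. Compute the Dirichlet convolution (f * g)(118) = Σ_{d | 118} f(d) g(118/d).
(𝟙 * Id)(118) = 180

Divisors of 118: [1, 2, 59, 118]. For each d | 118:
  d = 1: 𝟙(1) · Id(118/1) = 1 · 118 = 118
  d = 2: 𝟙(2) · Id(118/2) = 1 · 59 = 59
  d = 59: 𝟙(59) · Id(118/59) = 1 · 2 = 2
  d = 118: 𝟙(118) · Id(118/118) = 1 · 1 = 1
Summing: (𝟙 * Id)(118) = 118 + 59 + 2 + 1 = 180.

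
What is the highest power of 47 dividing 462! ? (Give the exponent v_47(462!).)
v_47(462!) = 9

Legendre's formula: v_p(n!) = Σ_{k ≥ 1} ⌊n / p^k⌋. For p = 47, n = 462, the terms are:
  ⌊462/47^1⌋ = ⌊462/47⌋ = 9
(the next term ⌊462/47^2⌋ = 0, terminating the sum). Summing: v_47(462!) = 9 = 9.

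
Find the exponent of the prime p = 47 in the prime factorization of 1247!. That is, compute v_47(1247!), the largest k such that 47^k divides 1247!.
v_47(1247!) = 26

Legendre's formula: v_p(n!) = Σ_{k ≥ 1} ⌊n / p^k⌋. For p = 47, n = 1247, the terms are:
  ⌊1247/47^1⌋ = ⌊1247/47⌋ = 26
(the next term ⌊1247/47^2⌋ = 0, terminating the sum). Summing: v_47(1247!) = 26 = 26.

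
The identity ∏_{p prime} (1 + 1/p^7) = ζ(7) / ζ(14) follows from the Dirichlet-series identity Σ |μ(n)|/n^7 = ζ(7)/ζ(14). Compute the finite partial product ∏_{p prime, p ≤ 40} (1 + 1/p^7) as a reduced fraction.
∏ = 228018297549409144061012751313154880100808796638571013381923478410878979964928/226144123234654878853445211850814351110881099376313221108562837934941141853125

The primes p ≤ 40 are [2, 3, 5, 7, 11, 13, 17, 19, 23, 29, 31, 37]. For each, (1 + 1/p^7) = (p^7 + 1)/p^7. Multiplying these fractions over p ∈ [2, 3, 5, 7, 11, 13, 17, 19, 23, 29, 31, 37] gives 228018297549409144061012751313154880100808796638571013381923478410878979964928/226144123234654878853445211850814351110881099376313221108562837934941141853125. (In the limit P → ∞ this tends to ζ(7)/ζ(14).)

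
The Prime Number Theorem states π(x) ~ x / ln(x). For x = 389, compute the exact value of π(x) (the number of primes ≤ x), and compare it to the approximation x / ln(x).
π(389) = 77;  x/ln(x) ≈ 65.23;  relative error ≈ 15.29%.

Directly count primes up to 389: π(389) = 77. The PNT approximation gives 389/ln(389) ≈ 389/5.96358 ≈ 65.23. Relative error (π(x) − x/ln(x)) / π(x) ≈ 15.29%; the approximation is known to undercount slightly (Li(x) is a better estimate).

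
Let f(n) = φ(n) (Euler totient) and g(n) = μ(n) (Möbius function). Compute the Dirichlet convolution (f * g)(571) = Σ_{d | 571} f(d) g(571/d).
(φ * μ)(571) = 569

Divisors of 571: [1, 571]. For each d | 571:
  d = 1: φ(1) · μ(571/1) = 1 · -1 = -1
  d = 571: φ(571) · μ(571/571) = 570 · 1 = 570
Summing: (φ * μ)(571) = -1 + 570 = 569.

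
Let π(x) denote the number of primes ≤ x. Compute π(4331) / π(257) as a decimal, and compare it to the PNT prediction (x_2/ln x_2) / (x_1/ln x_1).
π(4331)/π(257) = 591/55 ≈ 10.7455;  PNT prediction ≈ 11.1678.

π(257) = 55 and π(4331) = 591, so π(4331)/π(257) ≈ 10.7455. The PNT-predicted ratio is (4331/ln(4331)) / (257/ln(257)) ≈ 11.1678. The two agree to within a few percent, as expected.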